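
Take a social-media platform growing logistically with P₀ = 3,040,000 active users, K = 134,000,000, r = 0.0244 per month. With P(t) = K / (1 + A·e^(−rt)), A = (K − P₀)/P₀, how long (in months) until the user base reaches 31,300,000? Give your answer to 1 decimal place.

t ≈ 105.5 months

A = (134000000 − 3040000)/3040000 = 43.07895
31300000 = 134000000/(1 + 43.07895·e^(−0.0244t)) → 1 + 43.07895·e^(−0.0244t) = 4.28115
e^(−0.0244t) = 0.076166 → t = ln(13.12922)/0.0244 = 2.57484/0.0244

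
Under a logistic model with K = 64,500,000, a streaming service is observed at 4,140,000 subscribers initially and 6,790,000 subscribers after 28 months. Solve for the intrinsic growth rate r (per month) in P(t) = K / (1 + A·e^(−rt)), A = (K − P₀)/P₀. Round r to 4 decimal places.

A = (64500000 − 4140000)/4140000 = 14.57971
6790000 = 64500000/(1 + 14.57971·e^(−r·28)) → e^(−28r) = (9.49926 − 1)/14.57971 = 0.582951
r = −ln(0.582951)/28 = 0.53965/28

r ≈ 0.0193 per month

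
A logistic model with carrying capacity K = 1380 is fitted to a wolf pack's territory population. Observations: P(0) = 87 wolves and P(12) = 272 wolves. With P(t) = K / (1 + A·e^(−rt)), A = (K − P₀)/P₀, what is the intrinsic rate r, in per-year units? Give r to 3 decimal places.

A = (1380 − 87)/87 = 14.86207
272 = 1380/(1 + 14.86207·e^(−r·12)) → e^(−12r) = (5.07353 − 1)/14.86207 = 0.274089
r = −ln(0.274089)/12 = 1.2943/12

r ≈ 0.108 per year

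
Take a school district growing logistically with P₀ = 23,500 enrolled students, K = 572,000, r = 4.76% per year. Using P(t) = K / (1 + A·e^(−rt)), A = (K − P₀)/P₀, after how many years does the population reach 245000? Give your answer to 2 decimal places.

t ≈ 60.12 years

A = (572000 − 23500)/23500 = 23.34043
245000 = 572000/(1 + 23.34043·e^(−0.0476t)) → 1 + 23.34043·e^(−0.0476t) = 2.33469
e^(−0.0476t) = 0.057184 → t = ln(17.48747)/0.0476 = 2.86148/0.0476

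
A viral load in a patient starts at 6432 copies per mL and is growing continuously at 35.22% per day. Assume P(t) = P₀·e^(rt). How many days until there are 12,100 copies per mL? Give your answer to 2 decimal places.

t ≈ 1.79 days

12100 = 6432 · e^(0.3522·t)
t = ln(12100/6432) / 0.3522 = ln(1.88122) / 0.3522 = 0.63192 / 0.3522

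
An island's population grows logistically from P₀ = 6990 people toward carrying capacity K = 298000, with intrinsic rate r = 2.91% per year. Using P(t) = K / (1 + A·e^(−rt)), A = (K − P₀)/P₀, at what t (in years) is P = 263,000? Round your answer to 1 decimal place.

t ≈ 197.4 years

A = (298000 − 6990)/6990 = 41.63233
263000 = 298000/(1 + 41.63233·e^(−0.0291t)) → 1 + 41.63233·e^(−0.0291t) = 1.13308
e^(−0.0291t) = 0.003197 → t = ln(312.83724)/0.0291 = 5.74568/0.0291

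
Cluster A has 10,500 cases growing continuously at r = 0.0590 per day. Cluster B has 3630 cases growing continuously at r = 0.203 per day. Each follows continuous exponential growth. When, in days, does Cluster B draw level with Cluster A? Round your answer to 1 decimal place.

10500·e^(0.059t) = 3630·e^(0.203t)
10500/3630 = e^((0.203 − 0.059)t) → ln(2.89256) = 0.144·t
t = 1.06214 / 0.144

t ≈ 7.4 days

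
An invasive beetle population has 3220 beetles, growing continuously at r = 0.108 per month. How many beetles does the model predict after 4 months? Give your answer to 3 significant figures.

P(4) = 3220 · e^(0.108·4) = 3220 · e^(0.432)
= 3220 · 1.54034 ≈ 4959.88

≈ 4,960 beetles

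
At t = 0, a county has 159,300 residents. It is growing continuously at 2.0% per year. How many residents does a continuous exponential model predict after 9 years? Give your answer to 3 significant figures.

P(9) = 159300 · e^(0.02·9) = 159300 · e^(0.18)
= 159300 · 1.19722 ≈ 190716.73

≈ 191,000 residents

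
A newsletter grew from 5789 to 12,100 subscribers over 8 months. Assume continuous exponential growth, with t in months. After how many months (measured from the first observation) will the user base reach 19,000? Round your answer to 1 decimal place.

r = ln(12100/5789) / 8 ≈ 0.092156 per month
t = ln(19000/5789) / r = 1.18848 / 0.092156 ≈ 12.896

t ≈ 12.9 months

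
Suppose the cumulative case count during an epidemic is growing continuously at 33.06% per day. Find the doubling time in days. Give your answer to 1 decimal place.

doubling time ≈ 2.1 days

doubling time = ln(2) / |r| = 0.69315 / 0.3306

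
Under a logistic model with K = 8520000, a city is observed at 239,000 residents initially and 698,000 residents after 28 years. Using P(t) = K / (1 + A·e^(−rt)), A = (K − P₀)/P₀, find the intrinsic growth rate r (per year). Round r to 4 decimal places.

A = (8520000 − 239000)/239000 = 34.64854
698000 = 8520000/(1 + 34.64854·e^(−r·28)) → e^(−28r) = (12.2063 − 1)/34.64854 = 0.323428
r = −ln(0.323428)/28 = 1.12878/28

r ≈ 0.0403 per year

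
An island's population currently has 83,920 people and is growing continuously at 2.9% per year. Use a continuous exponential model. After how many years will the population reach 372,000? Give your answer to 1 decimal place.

372000 = 83920 · e^(0.029·t)
t = ln(372000/83920) / 0.029 = ln(4.43279) / 0.029 = 1.48903 / 0.029

t ≈ 51.3 years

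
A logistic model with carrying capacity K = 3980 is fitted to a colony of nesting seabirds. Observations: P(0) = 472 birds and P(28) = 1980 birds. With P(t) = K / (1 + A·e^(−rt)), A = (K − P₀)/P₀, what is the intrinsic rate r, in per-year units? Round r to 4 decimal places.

A = (3980 − 472)/472 = 7.4322
1980 = 3980/(1 + 7.4322·e^(−r·28)) → e^(−28r) = (2.0101 − 1)/7.4322 = 0.135909
r = −ln(0.135909)/28 = 1.99577/28

r ≈ 0.0713 per year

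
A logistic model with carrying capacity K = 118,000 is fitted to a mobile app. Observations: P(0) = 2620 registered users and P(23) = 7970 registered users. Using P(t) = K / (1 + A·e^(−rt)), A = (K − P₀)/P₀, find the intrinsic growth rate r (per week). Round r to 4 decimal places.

r ≈ 0.0504 per week

A = (118000 − 2620)/2620 = 44.03817
7970 = 118000/(1 + 44.03817·e^(−r·23)) → e^(−23r) = (14.80552 − 1)/44.03817 = 0.31349
r = −ln(0.31349)/23 = 1.15999/23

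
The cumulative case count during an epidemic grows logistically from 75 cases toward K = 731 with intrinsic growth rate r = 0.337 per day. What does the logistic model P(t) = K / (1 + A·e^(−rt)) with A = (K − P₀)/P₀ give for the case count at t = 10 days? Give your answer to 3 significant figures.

A = (731 − 75)/75 = 8.74667
P(10) = 731 / (1 + 8.74667·e^(−0.337·10)) = 731 / (1 + 8.74667·0.03439)
= 731 / 1.30079 ≈ 561.96

≈ 562 cases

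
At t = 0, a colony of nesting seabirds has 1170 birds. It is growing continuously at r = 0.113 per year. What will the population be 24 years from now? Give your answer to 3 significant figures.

P(24) = 1170 · e^(0.113·24) = 1170 · e^(2.712)
= 1170 · 15.05936 ≈ 17619.46

≈ 17,600 birds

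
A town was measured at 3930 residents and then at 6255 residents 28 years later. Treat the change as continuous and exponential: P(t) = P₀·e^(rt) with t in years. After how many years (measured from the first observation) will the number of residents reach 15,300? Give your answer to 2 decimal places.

r = ln(6255/3930) / 28 ≈ 0.016598 per year
t = ln(15300/3930) / r = 1.35921 / 0.016598 ≈ 81.891

t ≈ 81.89 years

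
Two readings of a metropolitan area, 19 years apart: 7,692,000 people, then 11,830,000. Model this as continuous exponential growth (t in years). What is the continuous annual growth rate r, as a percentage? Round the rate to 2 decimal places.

11830000 = 7692000 · e^(r·19)
e^(19r) = 11830000/7692000 = 1.53796
r = ln(1.53796) / 19 = 0.43046 / 19

r ≈ 2.27% per year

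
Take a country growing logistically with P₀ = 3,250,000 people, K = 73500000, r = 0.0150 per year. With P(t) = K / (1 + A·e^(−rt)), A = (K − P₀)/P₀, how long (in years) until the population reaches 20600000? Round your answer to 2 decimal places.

t ≈ 142.02 years

A = (73500000 − 3250000)/3250000 = 21.61538
20600000 = 73500000/(1 + 21.61538·e^(−0.015t)) → 1 + 21.61538·e^(−0.015t) = 3.56796
e^(−0.015t) = 0.118802 → t = ln(8.41733)/0.015 = 2.13029/0.015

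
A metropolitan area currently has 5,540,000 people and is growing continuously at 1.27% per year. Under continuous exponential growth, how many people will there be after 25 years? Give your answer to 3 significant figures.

P(25) = 5540000 · e^(0.0127·25) = 5540000 · e^(0.3175)
= 5540000 · 1.37369 ≈ 7610238.42

≈ 7,610,000 people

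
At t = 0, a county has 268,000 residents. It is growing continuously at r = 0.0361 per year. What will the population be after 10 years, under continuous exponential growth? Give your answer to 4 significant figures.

≈ 384,500 residents

P(10) = 268000 · e^(0.0361·10) = 268000 · e^(0.361)
= 268000 · 1.43476 ≈ 384516.61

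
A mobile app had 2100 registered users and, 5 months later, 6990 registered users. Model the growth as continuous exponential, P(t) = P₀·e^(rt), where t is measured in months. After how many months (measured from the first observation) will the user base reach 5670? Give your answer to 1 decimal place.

r = ln(6990/2100) / 5 ≈ 0.240509 per month
t = ln(5670/2100) / r = 0.99325 / 0.240509 ≈ 4.13

t ≈ 4.1 months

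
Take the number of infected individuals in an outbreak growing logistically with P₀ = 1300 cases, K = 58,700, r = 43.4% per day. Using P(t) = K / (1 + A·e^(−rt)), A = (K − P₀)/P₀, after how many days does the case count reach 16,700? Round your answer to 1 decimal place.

A = (58700 − 1300)/1300 = 44.15385
16700 = 58700/(1 + 44.15385·e^(−0.434t)) → 1 + 44.15385·e^(−0.434t) = 3.51497
e^(−0.434t) = 0.056959 → t = ln(17.55641)/0.434 = 2.86542/0.434

t ≈ 6.6 days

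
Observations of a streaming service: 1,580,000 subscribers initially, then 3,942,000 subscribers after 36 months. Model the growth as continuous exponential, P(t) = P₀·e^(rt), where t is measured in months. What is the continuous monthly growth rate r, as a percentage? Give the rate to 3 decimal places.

r ≈ 2.540% per month

3942000 = 1580000 · e^(r·36)
e^(36r) = 3942000/1580000 = 2.49494
r = ln(2.49494) / 36 = 0.91426 / 36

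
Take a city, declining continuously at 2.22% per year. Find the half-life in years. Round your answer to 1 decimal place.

half-life = ln(2) / |r| = 0.69315 / 0.0222

half-life ≈ 31.2 years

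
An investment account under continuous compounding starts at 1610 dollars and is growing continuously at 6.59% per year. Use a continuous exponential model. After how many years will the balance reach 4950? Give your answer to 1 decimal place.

t ≈ 17.0 years

4950 = 1610 · e^(0.0659·t)
t = ln(4950/1610) / 0.0659 = ln(3.07453) / 0.0659 = 1.12315 / 0.0659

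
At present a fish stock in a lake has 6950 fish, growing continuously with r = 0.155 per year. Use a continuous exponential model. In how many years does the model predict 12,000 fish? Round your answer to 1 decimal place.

t ≈ 3.5 years

12000 = 6950 · e^(0.155·t)
t = ln(12000/6950) / 0.155 = ln(1.72662) / 0.155 = 0.54616 / 0.155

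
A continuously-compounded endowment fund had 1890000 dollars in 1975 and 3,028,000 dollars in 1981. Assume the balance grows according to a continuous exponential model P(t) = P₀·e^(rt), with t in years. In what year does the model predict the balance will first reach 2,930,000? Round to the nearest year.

year 1981

r = ln(3028000/1890000) / 6 = 0.47133/6 ≈ 0.078554 per year
t = ln(2930000/1890000) / r = 0.43843/0.078554 ≈ 5.58 years after 1975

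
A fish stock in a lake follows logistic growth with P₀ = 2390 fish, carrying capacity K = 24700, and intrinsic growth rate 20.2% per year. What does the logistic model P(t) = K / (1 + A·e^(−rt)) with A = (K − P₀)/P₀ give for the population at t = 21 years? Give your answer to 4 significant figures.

≈ 21,780 fish

A = (24700 − 2390)/2390 = 9.33473
P(21) = 24700 / (1 + 9.33473·e^(−0.202·21)) = 24700 / (1 + 9.33473·0.014379)
= 24700 / 1.13422 ≈ 21777.04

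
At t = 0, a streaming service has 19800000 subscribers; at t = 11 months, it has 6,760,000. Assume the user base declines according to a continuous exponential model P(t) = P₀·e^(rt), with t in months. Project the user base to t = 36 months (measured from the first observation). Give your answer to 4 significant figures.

≈ 587,800 subscribers

r = ln(6760000/19800000) / 11 ≈ -0.097696 per month
P(36) = 19800000 · e^(-0.097696·36) = 19800000 · 0.02969 ≈ 587790.88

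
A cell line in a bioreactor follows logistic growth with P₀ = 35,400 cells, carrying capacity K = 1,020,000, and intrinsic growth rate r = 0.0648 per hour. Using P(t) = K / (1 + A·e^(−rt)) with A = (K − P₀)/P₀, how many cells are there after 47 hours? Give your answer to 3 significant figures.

A = (1020000 − 35400)/35400 = 27.81356
P(47) = 1020000 / (1 + 27.81356·e^(−0.0648·47)) = 1020000 / (1 + 27.81356·0.047568)
= 1020000 / 2.32303 ≈ 439081.94

≈ 439,000 cells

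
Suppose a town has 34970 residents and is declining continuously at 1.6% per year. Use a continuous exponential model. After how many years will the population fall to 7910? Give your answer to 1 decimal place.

7910 = 34970 · e^(-0.016·t)
t = ln(7910/34970) / -0.016 = ln(0.22619) / -0.016 = -1.48636 / -0.016

t ≈ 92.9 years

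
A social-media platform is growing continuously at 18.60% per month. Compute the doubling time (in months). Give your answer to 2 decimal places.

doubling time = ln(2) / |r| = 0.69315 / 0.186

doubling time ≈ 3.73 months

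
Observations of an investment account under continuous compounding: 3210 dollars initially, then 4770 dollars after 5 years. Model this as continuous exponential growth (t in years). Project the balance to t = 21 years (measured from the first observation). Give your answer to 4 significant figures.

≈ 16,940 dollars

r = ln(4770/3210) / 5 ≈ 0.079215 per year
P(21) = 3210 · e^(0.079215·21) = 3210 · 5.27784 ≈ 16941.86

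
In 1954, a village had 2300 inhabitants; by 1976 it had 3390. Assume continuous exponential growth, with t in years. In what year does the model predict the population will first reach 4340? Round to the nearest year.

year 1990

r = ln(3390/2300) / 22 = 0.38792/22 ≈ 0.017633 per year
t = ln(4340/2300) / r = 0.63497/0.017633 ≈ 36.01 years after 1954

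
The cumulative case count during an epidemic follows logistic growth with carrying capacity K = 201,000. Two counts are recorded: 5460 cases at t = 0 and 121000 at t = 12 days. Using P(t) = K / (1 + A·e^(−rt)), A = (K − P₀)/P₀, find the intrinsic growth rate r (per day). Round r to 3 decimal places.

A = (201000 − 5460)/5460 = 35.81319
121000 = 201000/(1 + 35.81319·e^(−r·12)) → e^(−12r) = (1.66116 − 1)/35.81319 = 0.018461
r = −ln(0.018461)/12 = 3.99208/12

r ≈ 0.333 per day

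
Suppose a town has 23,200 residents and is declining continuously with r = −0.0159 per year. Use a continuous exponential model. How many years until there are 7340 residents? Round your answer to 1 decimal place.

7340 = 23200 · e^(-0.0159·t)
t = ln(7340/23200) / -0.0159 = ln(0.31638) / -0.0159 = -1.15081 / -0.0159

t ≈ 72.4 years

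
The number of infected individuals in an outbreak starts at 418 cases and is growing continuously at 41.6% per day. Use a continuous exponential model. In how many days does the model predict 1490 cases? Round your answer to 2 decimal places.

1490 = 418 · e^(0.416·t)
t = ln(1490/418) / 0.416 = ln(3.56459) / 0.416 = 1.27105 / 0.416

t ≈ 3.06 days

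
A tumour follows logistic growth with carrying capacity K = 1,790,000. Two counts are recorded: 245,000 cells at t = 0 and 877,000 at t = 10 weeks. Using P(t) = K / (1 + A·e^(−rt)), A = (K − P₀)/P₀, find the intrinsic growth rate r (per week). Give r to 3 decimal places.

r ≈ 0.180 per week

A = (1790000 − 245000)/245000 = 6.30612
877000 = 1790000/(1 + 6.30612·e^(−r·10)) → e^(−10r) = (2.04105 − 1)/6.30612 = 0.165085
r = −ln(0.165085)/10 = 1.80129/10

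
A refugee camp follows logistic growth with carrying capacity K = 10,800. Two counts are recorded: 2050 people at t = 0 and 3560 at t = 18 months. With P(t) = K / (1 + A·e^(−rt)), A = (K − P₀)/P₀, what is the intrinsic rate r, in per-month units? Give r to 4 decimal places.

r ≈ 0.0412 per month

A = (10800 − 2050)/2050 = 4.26829
3560 = 10800/(1 + 4.26829·e^(−r·18)) → e^(−18r) = (3.03371 − 1)/4.26829 = 0.476469
r = −ln(0.476469)/18 = 0.74135/18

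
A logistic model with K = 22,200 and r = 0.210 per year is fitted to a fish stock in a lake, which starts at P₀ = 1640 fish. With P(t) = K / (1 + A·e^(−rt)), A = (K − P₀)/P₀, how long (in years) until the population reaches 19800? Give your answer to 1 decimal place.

t ≈ 22.1 years

A = (22200 − 1640)/1640 = 12.53659
19800 = 22200/(1 + 12.53659·e^(−0.21t)) → 1 + 12.53659·e^(−0.21t) = 1.12121
e^(−0.21t) = 0.009669 → t = ln(103.42683)/0.21 = 4.63886/0.21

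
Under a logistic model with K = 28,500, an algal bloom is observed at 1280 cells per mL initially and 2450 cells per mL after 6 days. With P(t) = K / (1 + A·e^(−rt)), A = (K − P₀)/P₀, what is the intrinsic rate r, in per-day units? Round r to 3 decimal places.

r ≈ 0.116 per day

A = (28500 − 1280)/1280 = 21.26562
2450 = 28500/(1 + 21.26562·e^(−r·6)) → e^(−6r) = (11.63265 − 1)/21.26562 = 0.499993
r = −ln(0.499993)/6 = 0.69316/6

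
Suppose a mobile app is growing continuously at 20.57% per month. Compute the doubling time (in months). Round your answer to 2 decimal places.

doubling time = ln(2) / |r| = 0.69315 / 0.2057

doubling time ≈ 3.37 months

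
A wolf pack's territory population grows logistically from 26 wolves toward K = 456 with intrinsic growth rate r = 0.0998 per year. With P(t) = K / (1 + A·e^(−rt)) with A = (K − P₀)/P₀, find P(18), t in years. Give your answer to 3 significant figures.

≈ 122 wolves

A = (456 − 26)/26 = 16.53846
P(18) = 456 / (1 + 16.53846·e^(−0.0998·18)) = 456 / (1 + 16.53846·0.165895)
= 456 / 3.74365 ≈ 121.81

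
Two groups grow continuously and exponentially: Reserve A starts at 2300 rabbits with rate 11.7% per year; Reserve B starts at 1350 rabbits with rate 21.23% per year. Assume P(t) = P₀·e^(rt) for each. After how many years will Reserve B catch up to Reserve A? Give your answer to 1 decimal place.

2300·e^(0.117t) = 1350·e^(0.2123t)
2300/1350 = e^((0.2123 − 0.117)t) → ln(1.7037) = 0.0953·t
t = 0.5328 / 0.0953

t ≈ 5.6 years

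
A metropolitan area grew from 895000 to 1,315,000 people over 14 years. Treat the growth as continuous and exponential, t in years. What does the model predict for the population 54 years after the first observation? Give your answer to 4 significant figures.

≈ 3,948,000 people

r = ln(1315000/895000) / 14 ≈ 0.027483 per year
P(54) = 895000 · e^(0.027483·54) = 895000 · 4.41102 ≈ 3947863.14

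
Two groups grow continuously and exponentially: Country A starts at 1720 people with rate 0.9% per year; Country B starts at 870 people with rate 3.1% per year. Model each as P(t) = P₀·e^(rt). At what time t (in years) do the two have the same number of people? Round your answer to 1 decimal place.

1720·e^(0.009t) = 870·e^(0.031t)
1720/870 = e^((0.031 − 0.009)t) → ln(1.97701) = 0.022·t
t = 0.68159 / 0.022

t ≈ 31.0 years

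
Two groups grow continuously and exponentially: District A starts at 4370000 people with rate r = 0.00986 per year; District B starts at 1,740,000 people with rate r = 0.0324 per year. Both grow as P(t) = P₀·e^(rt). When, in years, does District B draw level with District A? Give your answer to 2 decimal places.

t ≈ 40.86 years

4370000·e^(0.00986t) = 1740000·e^(0.0324t)
4370000/1740000 = e^((0.0324 − 0.00986)t) → ln(2.51149) = 0.02254·t
t = 0.92088 / 0.02254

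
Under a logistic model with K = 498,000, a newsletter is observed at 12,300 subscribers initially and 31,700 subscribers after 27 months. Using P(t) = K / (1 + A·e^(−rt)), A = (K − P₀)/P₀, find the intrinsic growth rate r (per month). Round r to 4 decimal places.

r ≈ 0.0366 per month

A = (498000 − 12300)/12300 = 39.4878
31700 = 498000/(1 + 39.4878·e^(−r·27)) → e^(−27r) = (15.70978 − 1)/39.4878 = 0.372514
r = −ln(0.372514)/27 = 0.98748/27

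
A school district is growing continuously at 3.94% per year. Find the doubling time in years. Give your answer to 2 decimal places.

doubling time ≈ 17.59 years

doubling time = ln(2) / |r| = 0.69315 / 0.0394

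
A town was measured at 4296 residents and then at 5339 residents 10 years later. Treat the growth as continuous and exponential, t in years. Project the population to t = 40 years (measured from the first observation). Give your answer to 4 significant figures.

≈ 10,250 residents

r = ln(5339/4296) / 10 ≈ 0.021735 per year
P(40) = 4296 · e^(0.021735·40) = 4296 · 2.38552 ≈ 10248.18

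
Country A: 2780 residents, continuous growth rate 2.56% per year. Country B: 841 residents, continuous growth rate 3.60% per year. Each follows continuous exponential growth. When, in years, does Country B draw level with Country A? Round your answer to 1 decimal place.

2780·e^(0.0256t) = 841·e^(0.036t)
2780/841 = e^((0.036 − 0.0256)t) → ln(3.30559) = 0.0104·t
t = 1.19561 / 0.0104

t ≈ 115.0 years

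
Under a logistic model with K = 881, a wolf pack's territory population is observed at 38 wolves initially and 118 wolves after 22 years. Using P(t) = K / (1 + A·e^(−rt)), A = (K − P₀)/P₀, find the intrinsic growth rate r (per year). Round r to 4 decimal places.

A = (881 − 38)/38 = 22.18421
118 = 881/(1 + 22.18421·e^(−r·22)) → e^(−22r) = (7.4661 − 1)/22.18421 = 0.291473
r = −ln(0.291473)/22 = 1.23281/22

r ≈ 0.0560 per year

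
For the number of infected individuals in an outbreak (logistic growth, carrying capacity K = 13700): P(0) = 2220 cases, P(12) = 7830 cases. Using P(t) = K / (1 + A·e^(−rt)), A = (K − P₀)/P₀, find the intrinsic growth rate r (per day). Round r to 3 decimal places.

A = (13700 − 2220)/2220 = 5.17117
7830 = 13700/(1 + 5.17117·e^(−r·12)) → e^(−12r) = (1.74968 − 1)/5.17117 = 0.144973
r = −ln(0.144973)/12 = 1.93121/12

r ≈ 0.161 per day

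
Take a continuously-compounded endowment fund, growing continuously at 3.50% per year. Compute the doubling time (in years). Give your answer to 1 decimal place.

doubling time = ln(2) / |r| = 0.69315 / 0.035

doubling time ≈ 19.8 years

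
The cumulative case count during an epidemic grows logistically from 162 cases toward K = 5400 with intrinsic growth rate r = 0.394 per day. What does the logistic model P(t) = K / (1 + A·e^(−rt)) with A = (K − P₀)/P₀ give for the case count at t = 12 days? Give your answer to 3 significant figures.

A = (5400 − 162)/162 = 32.33333
P(12) = 5400 / (1 + 32.33333·e^(−0.394·12)) = 5400 / (1 + 32.33333·0.008844)
= 5400 / 1.28596 ≈ 4199.2

≈ 4,200 cases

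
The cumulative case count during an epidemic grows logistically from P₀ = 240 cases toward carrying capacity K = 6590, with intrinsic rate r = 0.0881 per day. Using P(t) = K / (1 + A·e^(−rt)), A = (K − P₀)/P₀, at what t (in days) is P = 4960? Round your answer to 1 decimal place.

A = (6590 − 240)/240 = 26.45833
4960 = 6590/(1 + 26.45833·e^(−0.0881t)) → 1 + 26.45833·e^(−0.0881t) = 1.32863
e^(−0.0881t) = 0.012421 → t = ln(80.51125)/0.0881 = 4.3884/0.0881

t ≈ 49.8 days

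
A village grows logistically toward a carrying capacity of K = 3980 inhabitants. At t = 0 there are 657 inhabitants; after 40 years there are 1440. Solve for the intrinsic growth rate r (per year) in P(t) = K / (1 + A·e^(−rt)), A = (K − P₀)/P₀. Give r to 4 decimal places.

A = (3980 − 657)/657 = 5.05784
1440 = 3980/(1 + 5.05784·e^(−r·40)) → e^(−40r) = (2.76389 − 1)/5.05784 = 0.348744
r = −ln(0.348744)/40 = 1.05342/40

r ≈ 0.0263 per year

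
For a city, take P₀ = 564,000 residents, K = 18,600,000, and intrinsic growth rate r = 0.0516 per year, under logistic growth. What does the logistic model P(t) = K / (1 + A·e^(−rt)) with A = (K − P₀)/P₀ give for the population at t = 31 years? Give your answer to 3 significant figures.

A = (18600000 − 564000)/564000 = 31.97872
P(31) = 18600000 / (1 + 31.97872·e^(−0.0516·31)) = 18600000 / (1 + 31.97872·0.201977)
= 18600000 / 7.45898 ≈ 2493639.88

≈ 2,490,000 residents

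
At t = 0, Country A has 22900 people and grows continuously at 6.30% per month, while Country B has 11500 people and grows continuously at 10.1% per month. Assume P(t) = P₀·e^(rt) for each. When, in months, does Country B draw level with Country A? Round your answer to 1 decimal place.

t ≈ 18.1 months

22900·e^(0.063t) = 11500·e^(0.101t)
22900/11500 = e^((0.101 − 0.063)t) → ln(1.9913) = 0.038·t
t = 0.68879 / 0.038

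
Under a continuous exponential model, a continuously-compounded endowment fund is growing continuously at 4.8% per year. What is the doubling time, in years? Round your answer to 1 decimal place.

doubling time = ln(2) / |r| = 0.69315 / 0.048

doubling time ≈ 14.4 years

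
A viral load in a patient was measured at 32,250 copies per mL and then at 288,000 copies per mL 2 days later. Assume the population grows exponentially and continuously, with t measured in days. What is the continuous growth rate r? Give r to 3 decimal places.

r ≈ 1.095 per day

288000 = 32250 · e^(r·2)
e^(2r) = 288000/32250 = 8.93023
r = ln(8.93023) / 2 = 2.18944 / 2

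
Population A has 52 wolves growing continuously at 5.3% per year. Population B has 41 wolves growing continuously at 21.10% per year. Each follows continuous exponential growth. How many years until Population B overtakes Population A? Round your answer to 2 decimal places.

52·e^(0.053t) = 41·e^(0.211t)
52/41 = e^((0.211 − 0.053)t) → ln(1.26829) = 0.158·t
t = 0.23767 / 0.158

t ≈ 1.50 years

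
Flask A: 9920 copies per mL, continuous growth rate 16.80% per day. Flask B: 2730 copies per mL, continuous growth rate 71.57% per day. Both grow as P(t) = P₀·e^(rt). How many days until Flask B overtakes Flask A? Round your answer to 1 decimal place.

9920·e^(0.168t) = 2730·e^(0.7157t)
9920/2730 = e^((0.7157 − 0.168)t) → ln(3.6337) = 0.5477·t
t = 1.29025 / 0.5477

t ≈ 2.4 days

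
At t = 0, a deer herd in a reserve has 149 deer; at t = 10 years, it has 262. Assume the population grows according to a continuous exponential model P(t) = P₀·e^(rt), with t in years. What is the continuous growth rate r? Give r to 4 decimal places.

r ≈ 0.0564 per year

262 = 149 · e^(r·10)
e^(10r) = 262/149 = 1.75839
r = ln(1.75839) / 10 = 0.5644 / 10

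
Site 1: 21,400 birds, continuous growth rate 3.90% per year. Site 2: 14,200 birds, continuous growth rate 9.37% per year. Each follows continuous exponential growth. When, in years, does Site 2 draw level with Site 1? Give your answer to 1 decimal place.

21400·e^(0.039t) = 14200·e^(0.0937t)
21400/14200 = e^((0.0937 − 0.039)t) → ln(1.50704) = 0.0547·t
t = 0.41015 / 0.0547

t ≈ 7.5 years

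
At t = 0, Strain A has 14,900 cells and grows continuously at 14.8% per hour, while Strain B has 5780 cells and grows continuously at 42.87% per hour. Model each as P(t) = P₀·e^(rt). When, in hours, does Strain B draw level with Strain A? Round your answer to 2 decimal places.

14900·e^(0.148t) = 5780·e^(0.4287t)
14900/5780 = e^((0.4287 − 0.148)t) → ln(2.57785) = 0.2807·t
t = 0.94696 / 0.2807

t ≈ 3.37 hours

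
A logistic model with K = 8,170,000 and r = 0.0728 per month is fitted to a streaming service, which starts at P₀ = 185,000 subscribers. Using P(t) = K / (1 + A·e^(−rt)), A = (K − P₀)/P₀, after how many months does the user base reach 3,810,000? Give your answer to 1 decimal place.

t ≈ 49.9 months

A = (8170000 − 185000)/185000 = 43.16216
3810000 = 8170000/(1 + 43.16216·e^(−0.0728t)) → 1 + 43.16216·e^(−0.0728t) = 2.14436
e^(−0.0728t) = 0.026513 → t = ln(37.71739)/0.0728 = 3.63012/0.0728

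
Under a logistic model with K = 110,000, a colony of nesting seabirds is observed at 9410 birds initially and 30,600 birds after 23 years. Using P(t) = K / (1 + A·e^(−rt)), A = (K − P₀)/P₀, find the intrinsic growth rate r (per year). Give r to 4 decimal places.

A = (110000 − 9410)/9410 = 10.68969
30600 = 110000/(1 + 10.68969·e^(−r·23)) → e^(−23r) = (3.59477 − 1)/10.68969 = 0.242736
r = −ln(0.242736)/23 = 1.41578/23

r ≈ 0.0616 per year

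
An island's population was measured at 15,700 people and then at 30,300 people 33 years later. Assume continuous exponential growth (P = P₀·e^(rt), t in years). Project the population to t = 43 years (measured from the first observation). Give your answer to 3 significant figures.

≈ 37,000 people

r = ln(30300/15700) / 33 ≈ 0.019924 per year
P(43) = 15700 · e^(0.019924·43) = 15700 · 2.35544 ≈ 36980.33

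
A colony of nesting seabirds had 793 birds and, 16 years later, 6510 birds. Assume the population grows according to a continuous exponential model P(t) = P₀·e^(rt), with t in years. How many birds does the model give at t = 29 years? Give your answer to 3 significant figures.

≈ 36,000 birds

r = ln(6510/793) / 16 ≈ 0.131579 per year
P(29) = 793 · e^(0.131579·29) = 793 · 45.41328 ≈ 36012.73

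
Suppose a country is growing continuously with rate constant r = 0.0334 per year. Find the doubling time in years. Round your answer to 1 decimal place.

doubling time = ln(2) / |r| = 0.69315 / 0.0334

doubling time ≈ 20.8 years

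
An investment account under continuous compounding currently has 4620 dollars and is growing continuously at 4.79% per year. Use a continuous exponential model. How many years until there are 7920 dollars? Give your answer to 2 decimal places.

t ≈ 11.25 years

7920 = 4620 · e^(0.0479·t)
t = ln(7920/4620) / 0.0479 = ln(1.71429) / 0.0479 = 0.539 / 0.0479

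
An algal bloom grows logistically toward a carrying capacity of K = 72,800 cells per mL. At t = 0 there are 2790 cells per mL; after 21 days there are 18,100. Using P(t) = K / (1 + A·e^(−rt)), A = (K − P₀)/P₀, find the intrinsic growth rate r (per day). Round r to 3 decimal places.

A = (72800 − 2790)/2790 = 25.09319
18100 = 72800/(1 + 25.09319·e^(−r·21)) → e^(−21r) = (4.0221 − 1)/25.09319 = 0.120435
r = −ln(0.120435)/21 = 2.11664/21

r ≈ 0.101 per day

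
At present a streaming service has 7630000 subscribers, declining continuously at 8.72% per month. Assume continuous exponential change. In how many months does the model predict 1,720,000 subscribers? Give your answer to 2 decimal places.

1720000 = 7630000 · e^(-0.0872·t)
t = ln(1720000/7630000) / -0.0872 = ln(0.22543) / -0.0872 = -1.48976 / -0.0872

t ≈ 17.08 months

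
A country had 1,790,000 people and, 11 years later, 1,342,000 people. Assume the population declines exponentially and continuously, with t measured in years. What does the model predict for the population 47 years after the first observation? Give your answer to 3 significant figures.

≈ 523,000 people

r = ln(1342000/1790000) / 11 ≈ -0.026187 per year
P(47) = 1790000 · e^(-0.026187·47) = 1790000 · 0.29207 ≈ 522796.47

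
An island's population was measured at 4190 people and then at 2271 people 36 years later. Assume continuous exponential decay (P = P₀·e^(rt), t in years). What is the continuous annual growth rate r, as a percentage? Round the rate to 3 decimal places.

2271 = 4190 · e^(r·36)
e^(36r) = 2271/4190 = 0.542
r = ln(0.542) / 36 = -0.61248 / 36

r ≈ -1.701% per year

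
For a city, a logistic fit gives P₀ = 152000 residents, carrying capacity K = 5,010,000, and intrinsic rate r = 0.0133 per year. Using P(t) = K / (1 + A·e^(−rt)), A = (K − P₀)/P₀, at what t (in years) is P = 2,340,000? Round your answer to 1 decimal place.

t ≈ 250.6 years

A = (5010000 − 152000)/152000 = 31.96053
2340000 = 5010000/(1 + 31.96053·e^(−0.0133t)) → 1 + 31.96053·e^(−0.0133t) = 2.14103
e^(−0.0133t) = 0.035701 → t = ln(28.01035)/0.0133 = 3.33257/0.0133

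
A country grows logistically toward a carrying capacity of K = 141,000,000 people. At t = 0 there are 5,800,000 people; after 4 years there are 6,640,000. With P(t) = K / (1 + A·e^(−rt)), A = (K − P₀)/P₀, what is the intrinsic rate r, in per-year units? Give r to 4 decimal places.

r ≈ 0.0354 per year

A = (141000000 − 5800000)/5800000 = 23.31034
6640000 = 141000000/(1 + 23.31034·e^(−r·4)) → e^(−4r) = (21.23494 − 1)/23.31034 = 0.868067
r = −ln(0.868067)/4 = 0.14149/4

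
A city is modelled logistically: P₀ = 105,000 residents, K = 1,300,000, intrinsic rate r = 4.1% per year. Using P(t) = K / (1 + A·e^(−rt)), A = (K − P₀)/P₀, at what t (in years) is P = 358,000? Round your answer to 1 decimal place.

t ≈ 35.7 years

A = (1300000 − 105000)/105000 = 11.38095
358000 = 1300000/(1 + 11.38095·e^(−0.041t)) → 1 + 11.38095·e^(−0.041t) = 3.63128
e^(−0.041t) = 0.231201 → t = ln(4.32525)/0.041 = 1.46447/0.041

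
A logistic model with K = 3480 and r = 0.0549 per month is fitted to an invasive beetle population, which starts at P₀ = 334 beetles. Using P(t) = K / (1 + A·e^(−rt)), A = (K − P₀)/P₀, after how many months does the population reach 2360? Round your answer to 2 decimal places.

t ≈ 54.43 months

A = (3480 − 334)/334 = 9.41916
2360 = 3480/(1 + 9.41916·e^(−0.0549t)) → 1 + 9.41916·e^(−0.0549t) = 1.47458
e^(−0.0549t) = 0.050384 → t = ln(19.84752)/0.0549 = 2.98808/0.0549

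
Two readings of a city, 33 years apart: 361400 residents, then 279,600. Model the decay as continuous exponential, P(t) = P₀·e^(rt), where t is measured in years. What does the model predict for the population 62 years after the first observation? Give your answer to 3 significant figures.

≈ 223,000 residents

r = ln(279600/361400) / 33 ≈ -0.007777 per year
P(62) = 361400 · e^(-0.007777·62) = 361400 · 0.61746 ≈ 223149.23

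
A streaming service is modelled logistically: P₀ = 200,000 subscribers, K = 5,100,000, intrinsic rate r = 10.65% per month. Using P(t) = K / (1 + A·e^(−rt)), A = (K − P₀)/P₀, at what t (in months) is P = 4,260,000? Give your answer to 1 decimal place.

A = (5100000 − 200000)/200000 = 24.5
4260000 = 5100000/(1 + 24.5·e^(−0.1065t)) → 1 + 24.5·e^(−0.1065t) = 1.19718
e^(−0.1065t) = 0.008048 → t = ln(124.25)/0.1065 = 4.8223/0.1065

t ≈ 45.3 months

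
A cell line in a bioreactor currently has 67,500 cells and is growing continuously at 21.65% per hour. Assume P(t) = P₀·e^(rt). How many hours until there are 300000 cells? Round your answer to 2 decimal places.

t ≈ 6.89 hours

300000 = 67500 · e^(0.2165·t)
t = ln(300000/67500) / 0.2165 = ln(4.44444) / 0.2165 = 1.49165 / 0.2165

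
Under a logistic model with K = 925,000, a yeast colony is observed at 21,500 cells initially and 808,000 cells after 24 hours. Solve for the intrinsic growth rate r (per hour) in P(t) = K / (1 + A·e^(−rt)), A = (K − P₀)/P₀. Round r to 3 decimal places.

r ≈ 0.236 per hour

A = (925000 − 21500)/21500 = 42.02326
808000 = 925000/(1 + 42.02326·e^(−r·24)) → e^(−24r) = (1.1448 − 1)/42.02326 = 0.003446
r = −ln(0.003446)/24 = 5.67061/24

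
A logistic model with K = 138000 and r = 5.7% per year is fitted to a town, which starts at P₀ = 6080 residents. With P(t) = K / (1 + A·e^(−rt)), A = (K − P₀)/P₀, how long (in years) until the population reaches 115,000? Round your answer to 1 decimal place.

A = (138000 − 6080)/6080 = 21.69737
115000 = 138000/(1 + 21.69737·e^(−0.057t)) → 1 + 21.69737·e^(−0.057t) = 1.2
e^(−0.057t) = 0.009218 → t = ln(108.48684)/0.057 = 4.68663/0.057

t ≈ 82.2 years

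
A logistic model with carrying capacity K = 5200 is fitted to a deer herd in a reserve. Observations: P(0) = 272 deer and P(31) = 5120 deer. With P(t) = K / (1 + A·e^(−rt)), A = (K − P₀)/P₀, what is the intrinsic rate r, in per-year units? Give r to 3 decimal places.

r ≈ 0.228 per year

A = (5200 − 272)/272 = 18.11765
5120 = 5200/(1 + 18.11765·e^(−r·31)) → e^(−31r) = (1.01562 − 1)/18.11765 = 0.000862
r = −ln(0.000862)/31 = 7.05577/31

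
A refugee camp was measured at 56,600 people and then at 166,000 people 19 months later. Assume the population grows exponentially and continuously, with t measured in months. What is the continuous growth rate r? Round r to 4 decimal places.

r ≈ 0.0566 per month

166000 = 56600 · e^(r·19)
e^(19r) = 166000/56600 = 2.93286
r = ln(2.93286) / 19 = 1.07598 / 19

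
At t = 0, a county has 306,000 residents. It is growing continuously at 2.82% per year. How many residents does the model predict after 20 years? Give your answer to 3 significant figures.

≈ 538,000 residents

P(20) = 306000 · e^(0.0282·20) = 306000 · e^(0.564)
= 306000 · 1.75769 ≈ 537852.9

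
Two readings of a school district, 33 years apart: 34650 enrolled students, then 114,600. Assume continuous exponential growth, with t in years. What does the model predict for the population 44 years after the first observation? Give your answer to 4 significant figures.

r = ln(114600/34650) / 33 ≈ 0.036247 per year
P(44) = 34650 · e^(0.036247·44) = 34650 · 4.92767 ≈ 170743.85

≈ 170,700 enrolled students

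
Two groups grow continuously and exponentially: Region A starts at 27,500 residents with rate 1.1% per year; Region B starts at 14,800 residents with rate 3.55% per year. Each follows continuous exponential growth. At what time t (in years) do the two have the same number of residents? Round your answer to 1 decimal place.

t ≈ 25.3 years

27500·e^(0.011t) = 14800·e^(0.0355t)
27500/14800 = e^((0.0355 − 0.011)t) → ln(1.85811) = 0.0245·t
t = 0.61956 / 0.0245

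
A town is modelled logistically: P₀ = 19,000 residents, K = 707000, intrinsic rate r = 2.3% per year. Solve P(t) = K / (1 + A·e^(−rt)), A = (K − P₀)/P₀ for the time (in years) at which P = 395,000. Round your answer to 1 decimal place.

A = (707000 − 19000)/19000 = 36.21053
395000 = 707000/(1 + 36.21053·e^(−0.023t)) → 1 + 36.21053·e^(−0.023t) = 1.78987
e^(−0.023t) = 0.021813 → t = ln(45.84345)/0.023 = 3.82523/0.023

t ≈ 166.3 years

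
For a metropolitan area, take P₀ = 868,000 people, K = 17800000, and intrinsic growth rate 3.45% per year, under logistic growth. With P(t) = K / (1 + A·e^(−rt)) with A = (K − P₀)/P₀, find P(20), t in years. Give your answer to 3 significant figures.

A = (17800000 − 868000)/868000 = 19.50691
P(20) = 17800000 / (1 + 19.50691·e^(−0.0345·20)) = 17800000 / (1 + 19.50691·0.501576)
= 17800000 / 10.7842 ≈ 1650562.79

≈ 1,650,000 people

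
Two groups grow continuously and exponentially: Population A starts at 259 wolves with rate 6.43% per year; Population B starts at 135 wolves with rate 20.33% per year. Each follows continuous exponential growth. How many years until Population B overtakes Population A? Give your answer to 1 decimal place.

t ≈ 4.7 years

259·e^(0.0643t) = 135·e^(0.2033t)
259/135 = e^((0.2033 − 0.0643)t) → ln(1.91852) = 0.139·t
t = 0.65155 / 0.139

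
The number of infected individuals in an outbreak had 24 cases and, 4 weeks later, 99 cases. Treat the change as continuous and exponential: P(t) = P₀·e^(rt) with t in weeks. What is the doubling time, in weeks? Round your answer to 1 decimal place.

r = ln(99/24) / 4 = ln(4.125) / 4 ≈ 0.354267 per week
doubling time = ln 2 / |r| = 0.69315 / 0.354267

doubling time ≈ 2.0 weeks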